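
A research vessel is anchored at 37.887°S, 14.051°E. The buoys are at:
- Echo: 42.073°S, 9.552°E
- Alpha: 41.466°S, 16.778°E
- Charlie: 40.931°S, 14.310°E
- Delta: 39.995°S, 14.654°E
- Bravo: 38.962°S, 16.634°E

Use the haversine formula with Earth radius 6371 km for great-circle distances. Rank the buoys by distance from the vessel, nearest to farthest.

Delta, Bravo, Charlie, Alpha, Echo

Distances from the vessel:
Delta 39.995°S, 14.654°E: 240.1 km
Bravo 38.962°S, 16.634°E: 254.8 km
Charlie 40.931°S, 14.310°E: 339.2 km
Alpha 41.466°S, 16.778°E: 461.3 km
Echo 42.073°S, 9.552°E: 602.8 km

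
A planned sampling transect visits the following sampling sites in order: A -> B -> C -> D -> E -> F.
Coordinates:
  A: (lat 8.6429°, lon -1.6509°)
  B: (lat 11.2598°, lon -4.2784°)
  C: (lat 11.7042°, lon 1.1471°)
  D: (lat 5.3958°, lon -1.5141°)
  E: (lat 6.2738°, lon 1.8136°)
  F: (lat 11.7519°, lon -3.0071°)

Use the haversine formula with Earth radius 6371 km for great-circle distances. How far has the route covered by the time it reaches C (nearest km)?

Leg distances:
A→B: 409.2 km  (cumulative 409.2 km)
B→C: 593.3 km  (cumulative 1002.5 km)
Cumulative distance at C ≈ 1002 km.

1002 km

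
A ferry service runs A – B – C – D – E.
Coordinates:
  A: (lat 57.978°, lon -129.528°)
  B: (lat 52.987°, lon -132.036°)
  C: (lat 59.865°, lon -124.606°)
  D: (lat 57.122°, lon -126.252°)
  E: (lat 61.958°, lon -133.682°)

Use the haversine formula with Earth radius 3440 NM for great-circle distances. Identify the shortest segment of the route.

Leg distances:
A→B: 311.5 NM
B→C: 480.4 NM
C→D: 172.6 NM
D→E: 367.6 NM
The shortest leg is C–D at 172.6 NM.

C–D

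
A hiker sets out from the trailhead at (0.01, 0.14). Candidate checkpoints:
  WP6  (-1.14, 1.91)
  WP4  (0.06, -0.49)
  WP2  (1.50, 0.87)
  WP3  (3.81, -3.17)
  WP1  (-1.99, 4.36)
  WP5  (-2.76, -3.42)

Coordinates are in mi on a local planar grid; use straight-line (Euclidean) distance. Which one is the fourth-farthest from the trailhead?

Distance to each, sorted:
WP3: 5.0 mi
WP1: 4.7 mi
WP5: 4.5 mi
WP6: 2.1 mi
WP2: 1.7 mi
WP4: 0.6 mi
The fourth-farthest is WP6 at 2.1 mi.

WP6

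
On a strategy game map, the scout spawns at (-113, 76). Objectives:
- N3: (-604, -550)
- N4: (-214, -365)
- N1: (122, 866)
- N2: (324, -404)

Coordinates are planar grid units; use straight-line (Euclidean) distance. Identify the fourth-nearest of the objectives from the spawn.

Distances from the spawn ((-113, 76)):
N4: 452.4
N2: 649.1
N3: 795.6
N1: 824.2
The fourth-nearest is N1 at 824.2.

N1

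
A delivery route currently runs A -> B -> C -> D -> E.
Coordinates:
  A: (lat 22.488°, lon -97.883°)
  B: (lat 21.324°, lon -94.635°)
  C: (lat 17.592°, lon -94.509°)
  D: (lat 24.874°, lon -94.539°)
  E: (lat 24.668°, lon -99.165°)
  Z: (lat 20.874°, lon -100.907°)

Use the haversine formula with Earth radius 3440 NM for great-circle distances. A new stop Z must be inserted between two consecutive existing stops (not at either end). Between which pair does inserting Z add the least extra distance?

between A and B

Added distance for inserting Z between each consecutive pair:
A–B: 352.9 NM
B–C: 540.8 NM
C–D: 401.7 NM
D–E: 421.1 NM
Smallest added distance is 352.9 NM, inserting between A and B.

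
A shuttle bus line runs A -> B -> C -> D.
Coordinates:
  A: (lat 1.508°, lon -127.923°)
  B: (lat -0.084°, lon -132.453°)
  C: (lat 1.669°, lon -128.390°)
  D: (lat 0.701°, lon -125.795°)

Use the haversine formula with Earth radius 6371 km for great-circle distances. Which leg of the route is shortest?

Leg distances:
A→B: 533.9 km
B→C: 492.0 km
C→D: 307.9 km
The shortest leg is C–D at 307.9 km.

C–D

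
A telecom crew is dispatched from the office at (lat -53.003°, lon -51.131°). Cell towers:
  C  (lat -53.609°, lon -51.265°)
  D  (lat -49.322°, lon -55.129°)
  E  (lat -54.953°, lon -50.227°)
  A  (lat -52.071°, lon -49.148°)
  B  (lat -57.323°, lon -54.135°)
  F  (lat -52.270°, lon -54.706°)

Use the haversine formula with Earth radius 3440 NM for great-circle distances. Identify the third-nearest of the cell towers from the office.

E

Distances from the office ((lat -53.003°, lon -51.131°)):
C: 36.7 NM
A: 91.5 NM
E: 121.3 NM
F: 137.5 NM
D: 267.3 NM
B: 279.0 NM
The third-nearest is E at 121.3 NM.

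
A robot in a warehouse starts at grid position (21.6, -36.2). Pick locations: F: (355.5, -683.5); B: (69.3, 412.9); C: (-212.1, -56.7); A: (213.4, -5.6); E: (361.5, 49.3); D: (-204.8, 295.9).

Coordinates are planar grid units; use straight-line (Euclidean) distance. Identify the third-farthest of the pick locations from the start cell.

Distance to each, sorted:
F: 728.3
B: 451.6
D: 401.9
E: 350.5
C: 234.6
A: 194.2
The third-farthest is D at 401.9.

D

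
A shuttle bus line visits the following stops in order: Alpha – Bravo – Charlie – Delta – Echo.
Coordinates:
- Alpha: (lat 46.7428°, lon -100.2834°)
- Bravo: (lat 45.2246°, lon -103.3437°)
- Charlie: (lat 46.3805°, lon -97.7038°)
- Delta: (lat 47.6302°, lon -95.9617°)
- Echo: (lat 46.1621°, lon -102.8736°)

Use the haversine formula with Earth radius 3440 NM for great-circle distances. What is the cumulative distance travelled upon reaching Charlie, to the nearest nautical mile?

403 NM

Leg distances:
Alpha→Bravo: 156.9 NM  (cumulative 156.9 NM)
Bravo→Charlie: 246.0 NM  (cumulative 402.8 NM)
Cumulative distance at Charlie ≈ 403 NM.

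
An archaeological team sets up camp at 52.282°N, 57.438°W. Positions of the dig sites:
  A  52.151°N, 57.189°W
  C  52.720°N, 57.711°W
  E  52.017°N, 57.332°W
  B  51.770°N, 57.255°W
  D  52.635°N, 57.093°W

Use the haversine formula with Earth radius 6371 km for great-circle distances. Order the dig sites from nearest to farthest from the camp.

Distance from the camp at 52.282°N, 57.438°W to each:
A 52.151°N, 57.189°W: 22.4 km
E 52.017°N, 57.332°W: 30.3 km
D 52.635°N, 57.093°W: 45.7 km
C 52.720°N, 57.711°W: 52.1 km
B 51.770°N, 57.255°W: 58.3 km

A, E, D, C, B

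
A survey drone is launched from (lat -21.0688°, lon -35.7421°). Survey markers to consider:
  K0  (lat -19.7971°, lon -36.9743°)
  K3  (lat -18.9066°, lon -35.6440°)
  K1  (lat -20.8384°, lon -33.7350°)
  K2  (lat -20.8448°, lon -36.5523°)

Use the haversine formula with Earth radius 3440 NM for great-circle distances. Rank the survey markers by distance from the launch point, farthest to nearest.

Computing each great-circle distance from (lat -21.0688°, lon -35.7421°):
K3 (lat -18.9066°, lon -35.6440°): 129.9 NM
K1 (lat -20.8384°, lon -33.7350°): 113.4 NM
K0 (lat -19.7971°, lon -36.9743°): 103.1 NM
K2 (lat -20.8448°, lon -36.5523°): 47.4 NM

K3, K1, K0, K2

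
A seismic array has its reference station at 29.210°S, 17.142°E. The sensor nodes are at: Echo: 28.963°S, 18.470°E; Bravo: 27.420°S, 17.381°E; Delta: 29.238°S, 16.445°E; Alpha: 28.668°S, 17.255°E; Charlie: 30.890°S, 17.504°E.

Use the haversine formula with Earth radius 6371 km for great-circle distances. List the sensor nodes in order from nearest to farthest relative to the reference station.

Alpha, Delta, Echo, Charlie, Bravo

Computing each great-circle distance from 29.210°S, 17.142°E:
Alpha 28.668°S, 17.255°E: 61.3 km
Delta 29.238°S, 16.445°E: 67.7 km
Echo 28.963°S, 18.470°E: 131.9 km
Charlie 30.890°S, 17.504°E: 190.0 km
Bravo 27.420°S, 17.381°E: 200.4 km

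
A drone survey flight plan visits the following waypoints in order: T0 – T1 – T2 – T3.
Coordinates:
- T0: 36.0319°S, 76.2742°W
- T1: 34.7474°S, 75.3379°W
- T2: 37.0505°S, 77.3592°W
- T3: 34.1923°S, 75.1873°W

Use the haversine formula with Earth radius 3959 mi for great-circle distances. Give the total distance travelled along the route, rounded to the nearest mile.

531 mi

Leg distances:
T0→T1: 103.2 mi  (cumulative 103.2 mi)
T1→T2: 195.2 mi  (cumulative 298.5 mi)
T2→T3: 232.1 mi  (cumulative 530.6 mi)
Total route length ≈ 531 mi.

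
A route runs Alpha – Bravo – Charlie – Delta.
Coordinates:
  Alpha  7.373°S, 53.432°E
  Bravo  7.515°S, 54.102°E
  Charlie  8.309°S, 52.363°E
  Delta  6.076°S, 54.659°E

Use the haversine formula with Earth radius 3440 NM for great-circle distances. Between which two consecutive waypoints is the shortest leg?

Alpha–Bravo

Leg distances:
Alpha→Bravo: 40.8 NM
Bravo→Charlie: 113.9 NM
Charlie→Delta: 191.5 NM
The shortest leg is Alpha–Bravo at 40.8 NM.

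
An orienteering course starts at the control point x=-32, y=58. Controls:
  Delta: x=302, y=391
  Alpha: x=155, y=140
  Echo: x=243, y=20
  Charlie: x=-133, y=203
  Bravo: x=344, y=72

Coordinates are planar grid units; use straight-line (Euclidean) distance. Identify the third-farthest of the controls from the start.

Distance to each, sorted:
Delta: 471.6
Bravo: 376.3
Echo: 277.6
Alpha: 204.2
Charlie: 176.7
The third-farthest is Echo at 277.6.

Echo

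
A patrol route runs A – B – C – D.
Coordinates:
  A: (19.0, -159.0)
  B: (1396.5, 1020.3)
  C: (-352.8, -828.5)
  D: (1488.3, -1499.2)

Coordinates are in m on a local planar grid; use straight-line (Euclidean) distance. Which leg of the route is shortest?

A–B

Leg distances:
A→B: 1813.4 m
B→C: 2545.2 m
C→D: 1959.5 m
The shortest leg is A–B at 1813.4 m.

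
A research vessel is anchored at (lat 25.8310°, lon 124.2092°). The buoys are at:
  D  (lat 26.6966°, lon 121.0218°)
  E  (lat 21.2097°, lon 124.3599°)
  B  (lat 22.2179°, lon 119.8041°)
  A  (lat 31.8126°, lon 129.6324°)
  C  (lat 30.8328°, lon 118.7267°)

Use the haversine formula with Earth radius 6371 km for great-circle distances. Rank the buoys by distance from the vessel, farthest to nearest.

Distance from the vessel at (lat 25.8310°, lon 124.2092°) to each:
A (lat 31.8126°, lon 129.6324°): 849.1 km
C (lat 30.8328°, lon 118.7267°): 772.6 km
B (lat 22.2179°, lon 119.8041°): 601.2 km
E (lat 21.2097°, lon 124.3599°): 514.1 km
D (lat 26.6966°, lon 121.0218°): 332.1 km

A, C, B, E, D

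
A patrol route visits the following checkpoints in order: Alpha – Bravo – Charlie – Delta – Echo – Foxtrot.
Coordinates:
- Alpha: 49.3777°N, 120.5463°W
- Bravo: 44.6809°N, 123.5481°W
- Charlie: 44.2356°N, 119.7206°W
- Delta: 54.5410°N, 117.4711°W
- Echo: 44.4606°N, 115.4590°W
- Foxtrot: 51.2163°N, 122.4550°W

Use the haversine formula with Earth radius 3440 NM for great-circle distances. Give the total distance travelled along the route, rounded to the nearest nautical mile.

Leg distances:
Alpha→Bravo: 307.5 NM  (cumulative 307.5 NM)
Bravo→Charlie: 166.2 NM  (cumulative 473.7 NM)
Charlie→Delta: 624.9 NM  (cumulative 1098.6 NM)
Delta→Echo: 610.2 NM  (cumulative 1708.8 NM)
Echo→Foxtrot: 493.5 NM  (cumulative 2202.3 NM)
Total route length ≈ 2202 NM.

2202 NM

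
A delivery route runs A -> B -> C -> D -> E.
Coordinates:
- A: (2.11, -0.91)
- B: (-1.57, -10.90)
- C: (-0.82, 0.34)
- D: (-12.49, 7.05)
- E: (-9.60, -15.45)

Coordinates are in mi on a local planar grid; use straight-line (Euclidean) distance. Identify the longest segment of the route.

D–E

Leg distances:
A→B: 10.6 mi
B→C: 11.3 mi
C→D: 13.5 mi
D→E: 22.7 mi
The longest leg is D–E at 22.7 mi.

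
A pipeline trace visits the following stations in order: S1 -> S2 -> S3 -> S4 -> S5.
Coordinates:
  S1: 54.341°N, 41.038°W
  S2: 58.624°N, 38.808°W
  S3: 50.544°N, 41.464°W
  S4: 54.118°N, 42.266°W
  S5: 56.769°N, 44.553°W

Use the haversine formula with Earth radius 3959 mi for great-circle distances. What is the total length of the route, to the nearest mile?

1329 mi

Leg distances:
S1→S2: 307.9 mi  (cumulative 307.9 mi)
S2→S3: 568.2 mi  (cumulative 876.1 mi)
S3→S4: 249.3 mi  (cumulative 1125.4 mi)
S4→S5: 203.9 mi  (cumulative 1329.3 mi)
Total route length ≈ 1329 mi.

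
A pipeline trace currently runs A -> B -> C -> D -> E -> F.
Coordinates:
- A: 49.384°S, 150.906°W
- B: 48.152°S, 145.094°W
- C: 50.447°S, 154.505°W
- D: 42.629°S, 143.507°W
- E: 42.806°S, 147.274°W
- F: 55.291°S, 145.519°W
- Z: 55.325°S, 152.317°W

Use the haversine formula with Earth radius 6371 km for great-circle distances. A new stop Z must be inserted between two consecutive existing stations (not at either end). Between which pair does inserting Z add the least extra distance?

Added distance for inserting Z between each consecutive pair:
A–B: 1159.0 km
B–C: 772.8 km
C–D: 903.0 km
D–E: 2678.8 km
E–F: 474.8 km
Smallest added distance is 474.8 km, inserting between E and F.

between E and F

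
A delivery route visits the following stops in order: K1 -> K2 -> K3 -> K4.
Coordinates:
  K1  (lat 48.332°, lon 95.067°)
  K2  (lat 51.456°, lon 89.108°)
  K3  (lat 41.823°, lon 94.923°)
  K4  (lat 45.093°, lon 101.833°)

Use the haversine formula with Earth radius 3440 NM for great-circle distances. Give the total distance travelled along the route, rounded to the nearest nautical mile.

Leg distances:
K1→K2: 297.0 NM  (cumulative 297.0 NM)
K2→K3: 625.6 NM  (cumulative 922.6 NM)
K3→K4: 359.3 NM  (cumulative 1281.9 NM)
Total route length ≈ 1282 NM.

1282 NM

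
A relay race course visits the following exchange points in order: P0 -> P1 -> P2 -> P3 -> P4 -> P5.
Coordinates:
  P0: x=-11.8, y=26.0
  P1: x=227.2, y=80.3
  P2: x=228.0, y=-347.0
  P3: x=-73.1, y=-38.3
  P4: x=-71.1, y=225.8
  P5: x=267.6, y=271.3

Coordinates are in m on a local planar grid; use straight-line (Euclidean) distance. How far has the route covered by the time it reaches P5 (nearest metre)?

Leg distances:
P0→P1: 245.1 m  (cumulative 245.1 m)
P1→P2: 427.3 m  (cumulative 672.4 m)
P2→P3: 431.2 m  (cumulative 1103.6 m)
P3→P4: 264.1 m  (cumulative 1367.7 m)
P4→P5: 341.7 m  (cumulative 1709.5 m)
Cumulative distance at P5 ≈ 1709 m.

1709 m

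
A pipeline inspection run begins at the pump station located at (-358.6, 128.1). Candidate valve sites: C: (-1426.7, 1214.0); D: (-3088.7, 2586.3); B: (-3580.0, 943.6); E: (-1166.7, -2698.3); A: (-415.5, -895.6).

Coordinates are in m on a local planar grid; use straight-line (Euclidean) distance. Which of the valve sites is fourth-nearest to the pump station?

B

Distance to each, sorted:
A: 1025.3 m
C: 1523.2 m
E: 2939.7 m
B: 3323.0 m
D: 3673.7 m
The fourth-nearest is B at 3323.0 m.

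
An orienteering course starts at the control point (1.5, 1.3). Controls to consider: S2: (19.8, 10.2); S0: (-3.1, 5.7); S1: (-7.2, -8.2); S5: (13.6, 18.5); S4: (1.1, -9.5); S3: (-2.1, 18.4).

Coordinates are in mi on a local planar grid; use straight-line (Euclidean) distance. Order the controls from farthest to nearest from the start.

S5, S2, S3, S1, S4, S0

Distance from the start at (1.5, 1.3) to each:
S5 (13.6, 18.5): 21.0 mi
S2 (19.8, 10.2): 20.3 mi
S3 (-2.1, 18.4): 17.5 mi
S1 (-7.2, -8.2): 12.9 mi
S4 (1.1, -9.5): 10.8 mi
S0 (-3.1, 5.7): 6.4 mi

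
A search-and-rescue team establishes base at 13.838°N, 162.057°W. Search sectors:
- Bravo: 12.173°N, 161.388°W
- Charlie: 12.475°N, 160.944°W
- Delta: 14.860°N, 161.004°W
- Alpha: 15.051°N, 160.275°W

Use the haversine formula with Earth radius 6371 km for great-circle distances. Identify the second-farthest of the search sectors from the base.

Bravo

Distances from the base (13.838°N, 162.057°W):
Alpha: 234.5 km
Bravo: 198.8 km
Charlie: 193.6 km
Delta: 160.6 km
The second-farthest is Bravo at 198.8 km.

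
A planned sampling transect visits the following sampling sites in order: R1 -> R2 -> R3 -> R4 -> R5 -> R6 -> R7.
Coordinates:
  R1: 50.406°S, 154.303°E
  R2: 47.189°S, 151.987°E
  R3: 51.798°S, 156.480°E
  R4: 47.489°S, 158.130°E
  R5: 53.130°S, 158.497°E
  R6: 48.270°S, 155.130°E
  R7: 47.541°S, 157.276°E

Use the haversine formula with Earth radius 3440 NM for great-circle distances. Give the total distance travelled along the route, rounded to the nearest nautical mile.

1562 NM

Leg distances:
R1→R2: 213.7 NM  (cumulative 213.7 NM)
R2→R3: 327.4 NM  (cumulative 541.1 NM)
R3→R4: 266.5 NM  (cumulative 807.6 NM)
R4→R5: 339.0 NM  (cumulative 1146.6 NM)
R5→R6: 318.6 NM  (cumulative 1465.2 NM)
R6→R7: 96.8 NM  (cumulative 1562.0 NM)
Total route length ≈ 1562 NM.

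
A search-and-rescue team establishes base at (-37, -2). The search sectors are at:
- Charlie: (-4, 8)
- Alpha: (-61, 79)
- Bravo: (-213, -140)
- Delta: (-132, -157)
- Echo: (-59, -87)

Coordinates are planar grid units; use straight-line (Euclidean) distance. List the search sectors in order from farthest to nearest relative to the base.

Distances from the base:
Bravo (-213, -140): 223.7
Delta (-132, -157): 181.8
Echo (-59, -87): 87.8
Alpha (-61, 79): 84.5
Charlie (-4, 8): 34.5

Bravo, Delta, Echo, Alpha, Charlie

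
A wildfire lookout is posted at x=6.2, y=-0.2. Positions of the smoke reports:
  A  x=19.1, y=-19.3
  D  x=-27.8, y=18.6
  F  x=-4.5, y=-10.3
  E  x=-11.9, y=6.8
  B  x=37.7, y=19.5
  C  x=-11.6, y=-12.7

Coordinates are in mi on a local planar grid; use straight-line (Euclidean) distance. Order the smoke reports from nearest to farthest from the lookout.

Distances from the lookout:
F x=-4.5, y=-10.3: 14.7 mi
E x=-11.9, y=6.8: 19.4 mi
C x=-11.6, y=-12.7: 21.8 mi
A x=19.1, y=-19.3: 23.0 mi
B x=37.7, y=19.5: 37.2 mi
D x=-27.8, y=18.6: 38.9 mi

F, E, C, A, B, D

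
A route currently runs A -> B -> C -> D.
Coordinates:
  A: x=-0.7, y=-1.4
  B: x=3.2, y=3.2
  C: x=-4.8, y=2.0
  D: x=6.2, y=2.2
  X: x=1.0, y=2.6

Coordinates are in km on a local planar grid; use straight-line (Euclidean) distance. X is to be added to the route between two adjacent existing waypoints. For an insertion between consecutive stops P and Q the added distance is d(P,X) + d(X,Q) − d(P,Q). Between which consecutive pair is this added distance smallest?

Added distance for inserting X between each consecutive pair:
A–B: 0.6 km
B–C: 0.0 km
C–D: 0.0 km
Smallest added distance is 0.0 km, inserting between B and C.

between B and C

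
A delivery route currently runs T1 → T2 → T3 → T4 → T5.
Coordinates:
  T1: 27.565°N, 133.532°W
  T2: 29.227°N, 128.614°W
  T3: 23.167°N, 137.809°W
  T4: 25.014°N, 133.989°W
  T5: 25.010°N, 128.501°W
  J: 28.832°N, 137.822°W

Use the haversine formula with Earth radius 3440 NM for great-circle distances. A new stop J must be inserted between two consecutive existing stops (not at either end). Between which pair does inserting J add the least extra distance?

Added distance for inserting J between each consecutive pair:
T1–T2: 445.0 NM
T2–T3: 209.8 NM
T3–T4: 410.8 NM
T4–T5: 558.0 NM
Smallest added distance is 209.8 NM, inserting between T2 and T3.

between T2 and T3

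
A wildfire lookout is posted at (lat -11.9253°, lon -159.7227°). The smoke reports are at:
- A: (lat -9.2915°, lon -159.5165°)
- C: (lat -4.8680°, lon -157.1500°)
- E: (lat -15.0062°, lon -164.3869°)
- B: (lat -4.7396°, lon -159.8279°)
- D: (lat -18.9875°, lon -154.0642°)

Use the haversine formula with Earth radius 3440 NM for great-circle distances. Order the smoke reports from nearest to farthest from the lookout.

Computing each great-circle distance from (lat -11.9253°, lon -159.7227°):
A (lat -9.2915°, lon -159.5165°): 158.6 NM
E (lat -15.0062°, lon -164.3869°): 329.2 NM
B (lat -4.7396°, lon -159.8279°): 431.5 NM
C (lat -4.8680°, lon -157.1500°): 450.4 NM
D (lat -18.9875°, lon -154.0642°): 535.6 NM

A, E, B, C, D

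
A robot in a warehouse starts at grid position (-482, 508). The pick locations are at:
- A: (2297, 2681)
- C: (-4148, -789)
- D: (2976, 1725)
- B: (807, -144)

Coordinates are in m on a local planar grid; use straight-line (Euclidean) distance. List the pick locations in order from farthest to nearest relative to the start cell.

C, D, A, B

Distance from the start cell at (-482, 508) to each:
C (-4148, -789): 3888.7 m
D (2976, 1725): 3665.9 m
A (2297, 2681): 3527.7 m
B (807, -144): 1444.5 m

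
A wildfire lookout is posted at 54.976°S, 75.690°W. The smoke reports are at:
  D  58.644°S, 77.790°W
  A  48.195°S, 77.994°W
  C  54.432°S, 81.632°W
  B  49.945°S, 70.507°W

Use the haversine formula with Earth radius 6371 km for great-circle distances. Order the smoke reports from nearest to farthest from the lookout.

C, D, B, A

Computing each great-circle distance from 54.976°S, 75.690°W:
C 54.432°S, 81.632°W: 386.4 km
D 58.644°S, 77.790°W: 427.4 km
B 49.945°S, 70.507°W: 660.1 km
A 48.195°S, 77.994°W: 770.5 km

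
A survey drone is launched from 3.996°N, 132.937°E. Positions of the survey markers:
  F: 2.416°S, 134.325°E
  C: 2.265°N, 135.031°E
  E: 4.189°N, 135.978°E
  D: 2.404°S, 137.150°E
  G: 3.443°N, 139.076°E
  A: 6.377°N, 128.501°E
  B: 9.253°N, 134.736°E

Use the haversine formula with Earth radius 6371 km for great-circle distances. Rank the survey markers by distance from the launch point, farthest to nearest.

D, F, G, B, A, E, C

Computing each great-circle distance from 3.996°N, 132.937°E:
D 2.404°S, 137.150°E: 851.8 km
F 2.416°S, 134.325°E: 729.5 km
G 3.443°N, 139.076°E: 684.0 km
B 9.253°N, 134.736°E: 617.4 km
A 6.377°N, 128.501°E: 558.0 km
E 4.189°N, 135.978°E: 338.0 km
C 2.265°N, 135.031°E: 301.8 km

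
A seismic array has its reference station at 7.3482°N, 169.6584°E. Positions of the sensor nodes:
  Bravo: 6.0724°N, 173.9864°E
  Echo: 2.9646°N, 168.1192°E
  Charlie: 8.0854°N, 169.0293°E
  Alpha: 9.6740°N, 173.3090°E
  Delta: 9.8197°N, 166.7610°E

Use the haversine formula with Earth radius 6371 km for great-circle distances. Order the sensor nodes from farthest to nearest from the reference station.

Distances from the reference station:
Echo 2.9646°N, 168.1192°E: 516.4 km
Bravo 6.0724°N, 173.9864°E: 498.6 km
Alpha 9.6740°N, 173.3090°E: 477.5 km
Delta 9.8197°N, 166.7610°E: 420.7 km
Charlie 8.0854°N, 169.0293°E: 107.4 km

Echo, Bravo, Alpha, Delta, Charlie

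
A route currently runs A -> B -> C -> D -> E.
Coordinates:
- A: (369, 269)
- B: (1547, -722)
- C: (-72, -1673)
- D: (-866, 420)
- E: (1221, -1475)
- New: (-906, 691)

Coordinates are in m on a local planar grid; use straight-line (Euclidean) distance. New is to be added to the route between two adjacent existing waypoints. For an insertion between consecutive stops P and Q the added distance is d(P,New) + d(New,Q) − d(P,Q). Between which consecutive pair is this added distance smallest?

Added distance for inserting New between each consecutive pair:
A–B: 2634.5 m
B–C: 3460.0 m
C–D: 542.2 m
D–E: 490.7 m
Smallest added distance is 490.7 m, inserting between D and E.

between D and E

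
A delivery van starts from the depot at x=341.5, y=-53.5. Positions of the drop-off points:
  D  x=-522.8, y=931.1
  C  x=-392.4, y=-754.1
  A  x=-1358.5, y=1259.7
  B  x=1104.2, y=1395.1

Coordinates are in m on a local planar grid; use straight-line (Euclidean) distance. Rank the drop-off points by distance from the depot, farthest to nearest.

A, B, D, C

Distance from the depot at x=341.5, y=-53.5 to each:
A x=-1358.5, y=1259.7: 2148.1 m
B x=1104.2, y=1395.1: 1637.1 m
D x=-522.8, y=931.1: 1310.1 m
C x=-392.4, y=-754.1: 1014.6 m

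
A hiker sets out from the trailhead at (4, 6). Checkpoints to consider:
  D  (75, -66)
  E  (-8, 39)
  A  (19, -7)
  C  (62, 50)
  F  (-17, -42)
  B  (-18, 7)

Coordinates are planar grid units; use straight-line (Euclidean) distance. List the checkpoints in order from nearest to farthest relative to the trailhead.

A, B, E, F, C, D

Computing each straight-line distance from (4, 6):
A (19, -7): 19.8
B (-18, 7): 22.0
E (-8, 39): 35.1
F (-17, -42): 52.4
C (62, 50): 72.8
D (75, -66): 101.1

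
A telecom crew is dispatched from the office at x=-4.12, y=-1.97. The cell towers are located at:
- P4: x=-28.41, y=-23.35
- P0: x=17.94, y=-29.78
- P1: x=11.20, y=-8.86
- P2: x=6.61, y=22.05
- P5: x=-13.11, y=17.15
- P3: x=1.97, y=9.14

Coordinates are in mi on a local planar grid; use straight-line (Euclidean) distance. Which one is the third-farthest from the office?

Distances from the office (x=-4.12, y=-1.97):
P0: 35.5 mi
P4: 32.4 mi
P2: 26.3 mi
P5: 21.1 mi
P1: 16.8 mi
P3: 12.7 mi
The third-farthest is P2 at 26.3 mi.

P2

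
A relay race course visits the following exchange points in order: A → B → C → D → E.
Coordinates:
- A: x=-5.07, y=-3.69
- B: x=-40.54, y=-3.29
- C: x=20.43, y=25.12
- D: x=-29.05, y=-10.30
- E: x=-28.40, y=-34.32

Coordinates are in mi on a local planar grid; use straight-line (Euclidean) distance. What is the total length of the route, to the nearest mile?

Leg distances:
A→B: 35.5 mi  (cumulative 35.5 mi)
B→C: 67.3 mi  (cumulative 102.7 mi)
C→D: 60.9 mi  (cumulative 163.6 mi)
D→E: 24.0 mi  (cumulative 187.6 mi)
Total route length ≈ 188 mi.

188 mi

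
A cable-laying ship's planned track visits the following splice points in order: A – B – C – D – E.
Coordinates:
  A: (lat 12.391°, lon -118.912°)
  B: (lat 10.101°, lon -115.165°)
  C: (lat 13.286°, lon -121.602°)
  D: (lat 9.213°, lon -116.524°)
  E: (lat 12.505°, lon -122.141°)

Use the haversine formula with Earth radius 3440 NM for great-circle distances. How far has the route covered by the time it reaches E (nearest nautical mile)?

Leg distances:
A→B: 260.0 NM  (cumulative 260.0 NM)
B→C: 424.0 NM  (cumulative 683.9 NM)
C→D: 386.2 NM  (cumulative 1070.2 NM)
D→E: 385.6 NM  (cumulative 1455.8 NM)
Cumulative distance at E ≈ 1456 NM.

1456 NM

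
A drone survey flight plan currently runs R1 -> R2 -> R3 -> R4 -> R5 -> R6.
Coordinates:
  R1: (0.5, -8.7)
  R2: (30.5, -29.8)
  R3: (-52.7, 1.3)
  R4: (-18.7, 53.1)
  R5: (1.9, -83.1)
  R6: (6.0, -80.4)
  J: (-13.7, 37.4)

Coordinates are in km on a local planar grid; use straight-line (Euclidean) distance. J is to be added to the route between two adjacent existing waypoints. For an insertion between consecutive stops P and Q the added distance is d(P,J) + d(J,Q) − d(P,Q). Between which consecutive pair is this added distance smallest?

Added distance for inserting J between each consecutive pair:
R1–R2: 92.0 km
R2–R3: 44.8 km
R3–R4: 7.7 km
R4–R5: 0.2 km
R5–R6: 236.0 km
Smallest added distance is 0.2 km, inserting between R4 and R5.

between R4 and R5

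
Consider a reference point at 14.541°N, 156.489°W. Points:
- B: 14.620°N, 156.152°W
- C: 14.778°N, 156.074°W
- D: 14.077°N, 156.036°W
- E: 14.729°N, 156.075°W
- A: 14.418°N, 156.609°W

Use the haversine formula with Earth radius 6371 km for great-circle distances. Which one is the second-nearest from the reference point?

Distance to each, sorted:
A: 18.8 km
B: 37.3 km
E: 49.2 km
C: 51.8 km
D: 71.0 km
The second-nearest is B at 37.3 km.

B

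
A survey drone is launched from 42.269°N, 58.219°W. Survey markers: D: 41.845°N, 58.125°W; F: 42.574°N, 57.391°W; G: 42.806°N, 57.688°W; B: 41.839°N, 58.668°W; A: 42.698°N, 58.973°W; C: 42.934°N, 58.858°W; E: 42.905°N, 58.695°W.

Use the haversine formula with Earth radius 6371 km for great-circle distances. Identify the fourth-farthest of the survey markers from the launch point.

F

Distances from the launch point (42.269°N, 58.219°W):
C: 90.6 km
E: 80.7 km
A: 78.1 km
F: 76.0 km
G: 73.9 km
B: 60.5 km
D: 47.8 km
The fourth-farthest is F at 76.0 km.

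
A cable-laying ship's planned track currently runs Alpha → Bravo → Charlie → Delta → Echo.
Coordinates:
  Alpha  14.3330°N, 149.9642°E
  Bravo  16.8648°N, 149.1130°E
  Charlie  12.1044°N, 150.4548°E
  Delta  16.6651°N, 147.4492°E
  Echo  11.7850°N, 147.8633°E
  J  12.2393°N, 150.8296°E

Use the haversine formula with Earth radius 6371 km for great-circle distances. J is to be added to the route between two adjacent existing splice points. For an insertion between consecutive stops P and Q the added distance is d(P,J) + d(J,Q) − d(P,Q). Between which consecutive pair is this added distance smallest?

Added distance for inserting J between each consecutive pair:
Alpha–Bravo: 501.5 km
Bravo–Charlie: 41.2 km
Charlie–Delta: 53.9 km
Delta–Echo: 394.1 km
Smallest added distance is 41.2 km, inserting between Bravo and Charlie.

between Bravo and Charlie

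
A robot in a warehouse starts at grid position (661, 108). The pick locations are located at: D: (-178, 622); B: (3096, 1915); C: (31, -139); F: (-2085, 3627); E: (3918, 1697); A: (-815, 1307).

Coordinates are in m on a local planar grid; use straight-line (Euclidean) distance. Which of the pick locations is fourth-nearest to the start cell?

Distances from the start cell ((661, 108)):
C: 676.7 m
D: 983.9 m
A: 1901.6 m
B: 3032.2 m
E: 3623.9 m
F: 4463.6 m
The fourth-nearest is B at 3032.2 m.

B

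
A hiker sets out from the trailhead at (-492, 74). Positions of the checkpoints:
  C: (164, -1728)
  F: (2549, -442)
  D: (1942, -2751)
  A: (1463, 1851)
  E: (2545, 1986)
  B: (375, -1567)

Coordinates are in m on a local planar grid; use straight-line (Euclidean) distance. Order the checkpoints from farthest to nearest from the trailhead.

Computing each straight-line distance from (-492, 74):
D (1942, -2751): 3728.9 m
E (2545, 1986): 3588.7 m
F (2549, -442): 3084.5 m
A (1463, 1851): 2641.9 m
C (164, -1728): 1917.7 m
B (375, -1567): 1856.0 m

D, E, F, A, C, B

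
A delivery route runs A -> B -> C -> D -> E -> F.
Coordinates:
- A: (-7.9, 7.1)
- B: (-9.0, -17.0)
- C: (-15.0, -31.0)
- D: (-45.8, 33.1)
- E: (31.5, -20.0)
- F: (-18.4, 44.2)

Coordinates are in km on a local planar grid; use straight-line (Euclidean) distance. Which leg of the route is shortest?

B–C

Leg distances:
A→B: 24.1 km
B→C: 15.2 km
C→D: 71.1 km
D→E: 93.8 km
E→F: 81.3 km
The shortest leg is B–C at 15.2 km.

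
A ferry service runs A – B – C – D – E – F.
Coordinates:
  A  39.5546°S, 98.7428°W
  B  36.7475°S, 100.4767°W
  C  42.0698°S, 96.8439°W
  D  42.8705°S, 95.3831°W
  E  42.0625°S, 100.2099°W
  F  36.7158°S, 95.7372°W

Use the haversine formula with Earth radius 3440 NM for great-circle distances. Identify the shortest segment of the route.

Leg distances:
A→B: 187.4 NM
B→C: 361.2 NM
C→D: 80.6 NM
D→E: 219.2 NM
E→F: 382.1 NM
The shortest leg is C–D at 80.6 NM.

C–D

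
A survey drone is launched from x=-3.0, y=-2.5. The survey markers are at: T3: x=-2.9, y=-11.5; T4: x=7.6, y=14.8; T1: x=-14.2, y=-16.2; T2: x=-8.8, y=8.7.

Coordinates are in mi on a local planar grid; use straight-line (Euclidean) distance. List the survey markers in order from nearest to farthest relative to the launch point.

T3, T2, T1, T4

Distances from the launch point:
T3 x=-2.9, y=-11.5: 9.0 mi
T2 x=-8.8, y=8.7: 12.6 mi
T1 x=-14.2, y=-16.2: 17.7 mi
T4 x=7.6, y=14.8: 20.3 mi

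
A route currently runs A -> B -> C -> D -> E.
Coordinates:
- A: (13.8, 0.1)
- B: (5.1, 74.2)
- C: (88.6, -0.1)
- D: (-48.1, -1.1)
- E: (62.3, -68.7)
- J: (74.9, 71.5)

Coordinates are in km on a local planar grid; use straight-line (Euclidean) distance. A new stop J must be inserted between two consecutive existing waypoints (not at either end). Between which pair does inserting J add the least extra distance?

between B and C

Added distance for inserting J between each consecutive pair:
A–B: 89.2 km
B–C: 31.0 km
C–D: 79.0 km
D–E: 154.1 km
Smallest added distance is 31.0 km, inserting between B and C.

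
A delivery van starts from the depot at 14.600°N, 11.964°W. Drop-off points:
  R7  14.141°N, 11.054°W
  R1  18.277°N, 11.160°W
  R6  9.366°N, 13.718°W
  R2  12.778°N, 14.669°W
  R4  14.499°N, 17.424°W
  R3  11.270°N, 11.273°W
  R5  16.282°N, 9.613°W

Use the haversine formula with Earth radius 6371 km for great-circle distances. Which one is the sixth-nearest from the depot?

Distance to each, sorted:
R7: 110.5 km
R5: 313.8 km
R2: 355.6 km
R3: 377.8 km
R1: 417.8 km
R4: 587.7 km
R6: 612.4 km
The sixth-nearest is R4 at 587.7 km.

R4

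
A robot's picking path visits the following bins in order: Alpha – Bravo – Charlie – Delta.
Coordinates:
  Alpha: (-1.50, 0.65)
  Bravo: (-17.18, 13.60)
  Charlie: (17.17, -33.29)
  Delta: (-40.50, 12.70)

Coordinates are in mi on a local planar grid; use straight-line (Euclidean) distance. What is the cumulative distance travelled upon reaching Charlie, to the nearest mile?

Leg distances:
Alpha→Bravo: 20.3 mi  (cumulative 20.3 mi)
Bravo→Charlie: 58.1 mi  (cumulative 78.5 mi)
Cumulative distance at Charlie ≈ 78 mi.

78 mi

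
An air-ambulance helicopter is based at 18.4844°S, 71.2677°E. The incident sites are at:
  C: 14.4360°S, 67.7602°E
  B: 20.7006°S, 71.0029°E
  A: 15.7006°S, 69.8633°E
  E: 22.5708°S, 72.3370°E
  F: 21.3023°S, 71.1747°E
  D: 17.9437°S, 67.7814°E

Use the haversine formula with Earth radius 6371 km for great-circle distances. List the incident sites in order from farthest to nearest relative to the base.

Distances from the base:
C 14.4360°S, 67.7602°E: 585.2 km
E 22.5708°S, 72.3370°E: 467.8 km
D 17.9437°S, 67.7814°E: 373.1 km
A 15.7006°S, 69.8633°E: 343.6 km
F 21.3023°S, 71.1747°E: 313.5 km
B 20.7006°S, 71.0029°E: 248.0 km

C, E, D, A, F, B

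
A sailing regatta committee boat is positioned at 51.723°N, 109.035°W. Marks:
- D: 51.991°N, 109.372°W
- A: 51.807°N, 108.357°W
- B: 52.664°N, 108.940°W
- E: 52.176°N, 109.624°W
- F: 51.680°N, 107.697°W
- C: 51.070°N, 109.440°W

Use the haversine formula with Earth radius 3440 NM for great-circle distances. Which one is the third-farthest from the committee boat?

C

Distances from the committee boat (51.723°N, 109.035°W):
B: 56.6 NM
F: 49.9 NM
C: 42.0 NM
E: 34.9 NM
A: 25.7 NM
D: 20.4 NM
The third-farthest is C at 42.0 NM.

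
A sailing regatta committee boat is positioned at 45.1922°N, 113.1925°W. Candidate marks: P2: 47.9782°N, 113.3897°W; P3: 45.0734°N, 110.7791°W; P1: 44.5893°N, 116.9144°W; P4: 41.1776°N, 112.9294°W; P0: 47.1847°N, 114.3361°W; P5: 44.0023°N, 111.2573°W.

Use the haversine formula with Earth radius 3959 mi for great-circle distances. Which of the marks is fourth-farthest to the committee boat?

Distance to each, sorted:
P4: 277.7 mi
P2: 192.7 mi
P1: 186.9 mi
P0: 148.1 mi
P5: 125.8 mi
P3: 117.9 mi
The fourth-farthest is P0 at 148.1 mi.

P0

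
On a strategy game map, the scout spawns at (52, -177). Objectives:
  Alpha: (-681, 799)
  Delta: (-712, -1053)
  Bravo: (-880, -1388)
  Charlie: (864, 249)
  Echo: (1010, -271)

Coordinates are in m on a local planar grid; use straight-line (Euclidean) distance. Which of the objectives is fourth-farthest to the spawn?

Echo

Distance to each, sorted:
Bravo: 1528.1 m
Alpha: 1220.6 m
Delta: 1162.4 m
Echo: 962.6 m
Charlie: 917.0 m
The fourth-farthest is Echo at 962.6 m.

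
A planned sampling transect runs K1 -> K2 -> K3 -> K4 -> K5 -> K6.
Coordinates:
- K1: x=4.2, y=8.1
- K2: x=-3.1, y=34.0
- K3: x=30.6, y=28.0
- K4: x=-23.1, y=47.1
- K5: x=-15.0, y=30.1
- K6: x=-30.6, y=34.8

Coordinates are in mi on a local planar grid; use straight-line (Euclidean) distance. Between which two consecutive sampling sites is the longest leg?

Leg distances:
K1→K2: 26.9 mi
K2→K3: 34.2 mi
K3→K4: 57.0 mi
K4→K5: 18.8 mi
K5→K6: 16.3 mi
The longest leg is K3–K4 at 57.0 mi.

K3–K4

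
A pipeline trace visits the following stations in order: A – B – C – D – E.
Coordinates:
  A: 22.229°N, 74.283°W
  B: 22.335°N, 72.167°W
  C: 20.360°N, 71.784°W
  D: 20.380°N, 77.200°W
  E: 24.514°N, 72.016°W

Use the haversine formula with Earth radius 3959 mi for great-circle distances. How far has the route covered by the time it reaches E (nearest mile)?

1062 mi

Leg distances:
A→B: 135.5 mi  (cumulative 135.5 mi)
B→C: 138.7 mi  (cumulative 274.2 mi)
C→D: 350.8 mi  (cumulative 625.0 mi)
D→E: 437.2 mi  (cumulative 1062.1 mi)
Cumulative distance at E ≈ 1062 mi.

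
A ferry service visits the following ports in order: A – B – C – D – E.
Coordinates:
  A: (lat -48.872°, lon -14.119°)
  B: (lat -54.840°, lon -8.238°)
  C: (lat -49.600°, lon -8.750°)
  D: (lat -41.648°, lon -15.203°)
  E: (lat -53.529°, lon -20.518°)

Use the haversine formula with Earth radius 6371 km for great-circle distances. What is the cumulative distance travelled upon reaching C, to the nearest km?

1360 km

Leg distances:
A→B: 776.2 km  (cumulative 776.2 km)
B→C: 583.7 km  (cumulative 1359.9 km)
Cumulative distance at C ≈ 1360 km.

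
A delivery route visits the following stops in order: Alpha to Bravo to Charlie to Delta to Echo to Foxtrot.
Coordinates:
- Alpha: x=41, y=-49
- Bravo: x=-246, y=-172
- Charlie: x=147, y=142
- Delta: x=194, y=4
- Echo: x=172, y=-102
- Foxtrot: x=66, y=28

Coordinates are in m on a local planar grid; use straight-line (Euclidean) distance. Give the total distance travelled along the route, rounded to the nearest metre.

1237 m

Leg distances:
Alpha→Bravo: 312.2 m  (cumulative 312.2 m)
Bravo→Charlie: 503.0 m  (cumulative 815.3 m)
Charlie→Delta: 145.8 m  (cumulative 961.1 m)
Delta→Echo: 108.3 m  (cumulative 1069.3 m)
Echo→Foxtrot: 167.7 m  (cumulative 1237.1 m)
Total route length ≈ 1237 m.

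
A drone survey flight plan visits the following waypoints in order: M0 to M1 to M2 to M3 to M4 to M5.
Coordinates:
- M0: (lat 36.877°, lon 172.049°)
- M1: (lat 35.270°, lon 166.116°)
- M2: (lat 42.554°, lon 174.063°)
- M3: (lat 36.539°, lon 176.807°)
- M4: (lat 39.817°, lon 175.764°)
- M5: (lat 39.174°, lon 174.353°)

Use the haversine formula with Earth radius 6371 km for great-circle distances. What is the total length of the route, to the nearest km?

2849 km

Leg distances:
M0→M1: 562.2 km  (cumulative 562.2 km)
M1→M2: 1061.4 km  (cumulative 1623.7 km)
M2→M3: 708.9 km  (cumulative 2332.6 km)
M3→M4: 375.7 km  (cumulative 2708.3 km)
M4→M5: 140.6 km  (cumulative 2848.9 km)
Total route length ≈ 2849 km.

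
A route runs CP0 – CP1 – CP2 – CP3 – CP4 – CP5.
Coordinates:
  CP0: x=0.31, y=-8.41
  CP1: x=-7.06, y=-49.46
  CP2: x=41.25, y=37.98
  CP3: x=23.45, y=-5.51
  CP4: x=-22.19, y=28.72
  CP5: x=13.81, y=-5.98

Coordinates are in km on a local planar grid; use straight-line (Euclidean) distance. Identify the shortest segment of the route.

Leg distances:
CP0→CP1: 41.7 km
CP1→CP2: 99.9 km
CP2→CP3: 47.0 km
CP3→CP4: 57.0 km
CP4→CP5: 50.0 km
The shortest leg is CP0–CP1 at 41.7 km.

CP0–CP1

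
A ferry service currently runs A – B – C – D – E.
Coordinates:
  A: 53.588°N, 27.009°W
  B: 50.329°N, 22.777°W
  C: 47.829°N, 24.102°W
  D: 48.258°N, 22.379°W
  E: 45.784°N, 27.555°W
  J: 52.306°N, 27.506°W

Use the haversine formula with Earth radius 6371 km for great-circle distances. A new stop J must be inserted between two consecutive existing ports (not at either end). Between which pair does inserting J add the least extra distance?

between A and B

Added distance for inserting J between each consecutive pair:
A–B: 77.7 km
B–C: 654.8 km
C–D: 995.9 km
D–E: 825.0 km
Smallest added distance is 77.7 km, inserting between A and B.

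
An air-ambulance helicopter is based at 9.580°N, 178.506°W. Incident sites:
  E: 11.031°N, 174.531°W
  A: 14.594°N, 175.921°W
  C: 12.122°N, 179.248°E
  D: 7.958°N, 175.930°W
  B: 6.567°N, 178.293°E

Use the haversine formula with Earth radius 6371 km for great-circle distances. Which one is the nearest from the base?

Distances from the base (9.580°N, 178.506°W):
D: 335.7 km
C: 374.2 km
E: 463.8 km
B: 486.2 km
A: 624.3 km
The nearest is D at 335.7 km.

D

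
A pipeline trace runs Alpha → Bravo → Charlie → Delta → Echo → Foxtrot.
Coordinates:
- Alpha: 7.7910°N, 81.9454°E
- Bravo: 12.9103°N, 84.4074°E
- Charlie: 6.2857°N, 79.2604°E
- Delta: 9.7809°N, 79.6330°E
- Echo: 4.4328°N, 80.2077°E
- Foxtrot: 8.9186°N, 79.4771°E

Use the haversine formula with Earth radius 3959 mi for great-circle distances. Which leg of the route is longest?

Leg distances:
Alpha→Bravo: 391.3 mi
Bravo→Charlie: 576.5 mi
Charlie→Delta: 242.9 mi
Delta→Echo: 371.6 mi
Echo→Foxtrot: 314.0 mi
The longest leg is Bravo–Charlie at 576.5 mi.

Bravo–Charlie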